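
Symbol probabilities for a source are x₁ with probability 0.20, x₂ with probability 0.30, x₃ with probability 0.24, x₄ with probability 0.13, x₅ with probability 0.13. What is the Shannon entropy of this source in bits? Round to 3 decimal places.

2.245 bits

H = −Σ pᵢ log₂ pᵢ.
−0.20·log₂(0.20) = 0.4644
−0.30·log₂(0.30) = 0.5211
−0.24·log₂(0.24) = 0.4941
−0.13·log₂(0.13) = 0.3826
−0.13·log₂(0.13) = 0.3826
Sum ≈ 2.2449 → 2.245 bits.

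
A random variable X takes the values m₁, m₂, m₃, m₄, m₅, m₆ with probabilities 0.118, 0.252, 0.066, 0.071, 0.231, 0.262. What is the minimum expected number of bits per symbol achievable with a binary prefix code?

Repeatedly combine the two least-probable nodes; the expected code length is the sum of the merged weights.
merge 33/500 + 71/1000 → 137/1000
merge 59/500 + 137/1000 → 51/200
merge 231/1000 + 63/250 → 483/1000
merge 51/200 + 131/500 → 517/1000
merge 483/1000 + 517/1000 → 1
L = 137/1000 + 51/200 + 483/1000 + 517/1000 + 1 = 299/125 = 2.392 bits/symbol.

2.392 bits/symbol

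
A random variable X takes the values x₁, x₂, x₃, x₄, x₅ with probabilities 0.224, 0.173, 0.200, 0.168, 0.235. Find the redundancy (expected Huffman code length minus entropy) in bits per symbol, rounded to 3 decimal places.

Entropy H = −Σ p log₂ p ≈ 2.3091 bits.
Huffman merges: 21/125+173/1000→341/1000; 1/5+28/125→53/125; 47/200+341/1000→72/125; 53/125+72/125→1. L = 2341/1000 ≈ 2.3410.
L − H = 2.3410 − 2.3091 = 0.032 bits.

0.032 bits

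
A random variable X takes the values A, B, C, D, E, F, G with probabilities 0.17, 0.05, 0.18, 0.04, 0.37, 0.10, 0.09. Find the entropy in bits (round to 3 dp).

2.457 bits

H = −Σ pᵢ log₂ pᵢ.
−0.17·log₂(0.17) = 0.4346
−0.05·log₂(0.05) = 0.2161
−0.18·log₂(0.18) = 0.4453
−0.04·log₂(0.04) = 0.1858
−0.37·log₂(0.37) = 0.5307
−0.10·log₂(0.10) = 0.3322
−0.09·log₂(0.09) = 0.3127
Sum ≈ 2.4573 → 2.457 bits.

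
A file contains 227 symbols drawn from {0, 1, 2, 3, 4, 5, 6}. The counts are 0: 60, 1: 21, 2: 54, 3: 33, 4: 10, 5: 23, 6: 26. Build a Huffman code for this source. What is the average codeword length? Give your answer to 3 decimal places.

Probabilities are the counts divided by 227.
Repeatedly combine the two least-probable nodes; the expected code length is the sum of the merged weights.
merge 10/227 + 21/227 → 31/227
merge 23/227 + 26/227 → 49/227
merge 31/227 + 33/227 → 64/227
merge 49/227 + 54/227 → 103/227
merge 60/227 + 64/227 → 124/227
merge 103/227 + 124/227 → 1
L = 31/227 + 49/227 + 64/227 + 103/227 + 124/227 + 1 = 598/227 ≈ 2.634 bits/symbol.

2.634 bits/symbol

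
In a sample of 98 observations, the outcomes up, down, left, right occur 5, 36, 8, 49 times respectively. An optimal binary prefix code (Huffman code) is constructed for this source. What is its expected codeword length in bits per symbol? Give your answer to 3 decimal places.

Probabilities are the counts divided by 98.
Repeatedly combine the two least-probable nodes; the expected code length is the sum of the merged weights.
merge 5/98 + 4/49 → 13/98
merge 13/98 + 18/49 → 1/2
merge 1/2 + 1/2 → 1
L = 13/98 + 1/2 + 1 = 80/49 ≈ 1.633 bits/symbol.

1.633 bits/symbol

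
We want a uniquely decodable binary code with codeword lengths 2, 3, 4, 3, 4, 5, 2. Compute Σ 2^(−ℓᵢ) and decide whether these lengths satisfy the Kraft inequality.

0.90625; yes

With common denominator 2^5 = 32: Σ 2^(−ℓᵢ) = 8/32 + 4/32 + 2/32 + 4/32 + 2/32 + 1/32 + 8/32 = 29/32 = 0.90625.
Kraft's inequality requires Σ ≤ 1; here Σ = 0.90625 ≤ 1, so such a prefix code exists.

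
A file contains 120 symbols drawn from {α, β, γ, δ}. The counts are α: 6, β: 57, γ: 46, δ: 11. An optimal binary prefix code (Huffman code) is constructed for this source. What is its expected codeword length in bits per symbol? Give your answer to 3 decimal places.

1.667 bits/symbol

Probabilities are the counts divided by 120.
Repeatedly combine the two least-probable nodes; the expected code length is the sum of the merged weights.
merge 1/20 + 11/120 → 17/120
merge 17/120 + 23/60 → 21/40
merge 19/40 + 21/40 → 1
L = 17/120 + 21/40 + 1 = 5/3 ≈ 1.667 bits/symbol.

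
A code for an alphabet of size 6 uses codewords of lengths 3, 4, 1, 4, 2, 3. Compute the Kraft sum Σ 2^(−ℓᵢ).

1.125

With common denominator 2^4 = 16: Σ 2^(−ℓᵢ) = 2/16 + 1/16 + 8/16 + 1/16 + 4/16 + 2/16 = 18/16 = 1.125.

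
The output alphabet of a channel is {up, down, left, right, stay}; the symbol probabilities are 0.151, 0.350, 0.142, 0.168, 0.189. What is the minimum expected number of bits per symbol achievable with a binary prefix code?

Repeatedly combine the two least-probable nodes; the expected code length is the sum of the merged weights.
merge 71/500 + 151/1000 → 293/1000
merge 21/125 + 189/1000 → 357/1000
merge 293/1000 + 7/20 → 643/1000
merge 357/1000 + 643/1000 → 1
L = 293/1000 + 357/1000 + 643/1000 + 1 = 2293/1000 = 2.293 bits/symbol.

2.293 bits/symbol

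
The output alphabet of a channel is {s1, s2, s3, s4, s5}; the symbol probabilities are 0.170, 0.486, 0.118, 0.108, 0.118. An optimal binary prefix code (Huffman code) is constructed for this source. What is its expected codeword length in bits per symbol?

Repeatedly combine the two least-probable nodes; the expected code length is the sum of the merged weights.
merge 27/250 + 59/500 → 113/500
merge 59/500 + 17/100 → 36/125
merge 113/500 + 36/125 → 257/500
merge 243/500 + 257/500 → 1
L = 113/500 + 36/125 + 257/500 + 1 = 507/250 = 2.028 bits/symbol.

2.028 bits/symbol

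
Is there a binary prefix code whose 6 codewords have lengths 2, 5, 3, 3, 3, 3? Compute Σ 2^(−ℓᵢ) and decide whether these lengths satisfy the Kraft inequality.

With common denominator 2^5 = 32: Σ 2^(−ℓᵢ) = 8/32 + 1/32 + 4/32 + 4/32 + 4/32 + 4/32 = 25/32 = 0.78125.
Kraft's inequality requires Σ ≤ 1; here Σ = 0.78125 ≤ 1, so such a prefix code exists.

0.78125; yes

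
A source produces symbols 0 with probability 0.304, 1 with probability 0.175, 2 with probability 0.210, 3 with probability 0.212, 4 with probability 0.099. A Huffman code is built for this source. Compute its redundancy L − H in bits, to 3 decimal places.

0.034 bits

Entropy H = −Σ p log₂ p ≈ 2.2398 bits.
Huffman merges: 99/1000+7/40→137/500; 21/100+53/250→211/500; 137/500+38/125→289/500; 211/500+289/500→1. L = 1137/500 ≈ 2.2740.
L − H = 2.2740 − 2.2398 = 0.034 bits.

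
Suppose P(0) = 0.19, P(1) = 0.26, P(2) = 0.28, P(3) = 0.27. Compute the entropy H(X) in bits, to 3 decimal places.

1.985 bits

H = −Σ pᵢ log₂ pᵢ.
−0.19·log₂(0.19) = 0.4552
−0.26·log₂(0.26) = 0.5053
−0.28·log₂(0.28) = 0.5142
−0.27·log₂(0.27) = 0.5100
Sum ≈ 1.9848 → 1.985 bits.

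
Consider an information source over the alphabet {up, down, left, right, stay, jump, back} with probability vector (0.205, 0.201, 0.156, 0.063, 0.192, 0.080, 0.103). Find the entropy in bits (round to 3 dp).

2.690 bits

H = −Σ pᵢ log₂ pᵢ.
−0.205·log₂(0.205) = 0.4687
−0.201·log₂(0.201) = 0.4653
−0.156·log₂(0.156) = 0.4181
−0.063·log₂(0.063) = 0.2513
−0.192·log₂(0.192) = 0.4571
−0.080·log₂(0.080) = 0.2915
−0.103·log₂(0.103) = 0.3378
Sum ≈ 2.6898 → 2.690 bits.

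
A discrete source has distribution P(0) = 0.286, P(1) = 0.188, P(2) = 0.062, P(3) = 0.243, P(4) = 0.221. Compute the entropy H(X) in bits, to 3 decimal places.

H = −Σ pᵢ log₂ pᵢ.
−0.286·log₂(0.286) = 0.5165
−0.188·log₂(0.188) = 0.4533
−0.062·log₂(0.062) = 0.2487
−0.243·log₂(0.243) = 0.4960
−0.221·log₂(0.221) = 0.4813
Sum ≈ 2.1958 → 2.196 bits.

2.196 bits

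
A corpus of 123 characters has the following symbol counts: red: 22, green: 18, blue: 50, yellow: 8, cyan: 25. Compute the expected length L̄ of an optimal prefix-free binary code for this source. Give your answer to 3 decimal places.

2.187 bits/symbol

Probabilities are the counts divided by 123.
Repeatedly combine the two least-probable nodes; the expected code length is the sum of the merged weights.
merge 8/123 + 6/41 → 26/123
merge 22/123 + 25/123 → 47/123
merge 26/123 + 47/123 → 73/123
merge 50/123 + 73/123 → 1
L = 26/123 + 47/123 + 73/123 + 1 = 269/123 ≈ 2.187 bits/symbol.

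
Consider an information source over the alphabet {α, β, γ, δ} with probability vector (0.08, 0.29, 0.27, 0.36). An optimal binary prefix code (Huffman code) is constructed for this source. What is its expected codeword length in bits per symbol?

Repeatedly combine the two least-probable nodes; the expected code length is the sum of the merged weights.
merge 2/25 + 27/100 → 7/20
merge 29/100 + 7/20 → 16/25
merge 9/25 + 16/25 → 1
L = 7/20 + 16/25 + 1 = 199/100 = 1.99 bits/symbol.

1.99 bits/symbol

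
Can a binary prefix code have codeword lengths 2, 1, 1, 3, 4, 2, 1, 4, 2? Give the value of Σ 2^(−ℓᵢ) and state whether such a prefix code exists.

With common denominator 2^4 = 16: Σ 2^(−ℓᵢ) = 4/16 + 8/16 + 8/16 + 2/16 + 1/16 + 4/16 + 8/16 + 1/16 + 4/16 = 40/16 = 2.5.
Kraft's inequality requires Σ ≤ 1; here Σ = 2.5 > 1, so no such prefix code exists.

2.5; no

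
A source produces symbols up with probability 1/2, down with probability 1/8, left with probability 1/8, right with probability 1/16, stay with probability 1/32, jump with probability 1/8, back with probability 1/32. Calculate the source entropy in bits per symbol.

2.1875 bits

Each probability is a power of 1/2, so log₂(1/p) is an integer.
H = Σ p·log₂(1/p) = 1/2·1 + 1/8·3 + 1/8·3 + 1/16·4 + 1/32·5 + 1/8·3 + 1/32·5 = 2.1875 bits.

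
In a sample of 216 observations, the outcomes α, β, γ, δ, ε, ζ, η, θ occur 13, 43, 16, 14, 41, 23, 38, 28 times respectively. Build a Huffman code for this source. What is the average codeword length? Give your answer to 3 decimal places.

2.917 bits/symbol

Probabilities are the counts divided by 216.
Repeatedly combine the two least-probable nodes; the expected code length is the sum of the merged weights.
merge 13/216 + 7/108 → 1/8
merge 2/27 + 23/216 → 13/72
merge 1/8 + 7/54 → 55/216
merge 19/108 + 13/72 → 77/216
merge 41/216 + 43/216 → 7/18
merge 55/216 + 77/216 → 11/18
merge 7/18 + 11/18 → 1
L = 1/8 + 13/72 + 55/216 + 77/216 + 7/18 + 11/18 + 1 = 35/12 ≈ 2.917 bits/symbol.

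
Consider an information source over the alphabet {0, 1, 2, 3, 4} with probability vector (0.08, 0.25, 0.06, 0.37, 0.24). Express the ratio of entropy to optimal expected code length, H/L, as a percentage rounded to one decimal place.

96.3%

Entropy H = −Σ p log₂ p ≈ 2.0599 bits.
Huffman merges: 3/50+2/25→7/50; 7/50+6/25→19/50; 1/4+37/100→31/50; 19/50+31/50→1. L = 107/50 ≈ 2.1400.
Efficiency = H/L = 2.0599/2.1400 = 96.3%.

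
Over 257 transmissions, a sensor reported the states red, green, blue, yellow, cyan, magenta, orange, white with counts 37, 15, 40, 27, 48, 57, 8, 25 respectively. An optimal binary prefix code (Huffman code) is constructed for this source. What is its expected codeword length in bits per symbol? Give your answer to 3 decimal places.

Probabilities are the counts divided by 257.
Repeatedly combine the two least-probable nodes; the expected code length is the sum of the merged weights.
merge 8/257 + 15/257 → 23/257
merge 23/257 + 25/257 → 48/257
merge 27/257 + 37/257 → 64/257
merge 40/257 + 48/257 → 88/257
merge 48/257 + 57/257 → 105/257
merge 64/257 + 88/257 → 152/257
merge 105/257 + 152/257 → 1
L = 23/257 + 48/257 + 64/257 + 88/257 + 105/257 + 152/257 + 1 = 737/257 ≈ 2.868 bits/symbol.

2.868 bits/symbol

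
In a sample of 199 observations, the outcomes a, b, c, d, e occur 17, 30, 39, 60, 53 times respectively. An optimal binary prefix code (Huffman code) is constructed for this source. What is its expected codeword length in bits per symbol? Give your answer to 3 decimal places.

Probabilities are the counts divided by 199.
Repeatedly combine the two least-probable nodes; the expected code length is the sum of the merged weights.
merge 17/199 + 30/199 → 47/199
merge 39/199 + 47/199 → 86/199
merge 53/199 + 60/199 → 113/199
merge 86/199 + 113/199 → 1
L = 47/199 + 86/199 + 113/199 + 1 = 445/199 ≈ 2.236 bits/symbol.

2.236 bits/symbol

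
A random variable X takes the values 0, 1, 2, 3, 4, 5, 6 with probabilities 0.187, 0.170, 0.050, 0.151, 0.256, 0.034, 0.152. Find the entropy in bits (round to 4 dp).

2.5971 bits

H = −Σ pᵢ log₂ pᵢ.
−0.187·log₂(0.187) = 0.4523
−0.170·log₂(0.170) = 0.4346
−0.050·log₂(0.050) = 0.2161
−0.151·log₂(0.151) = 0.4118
−0.256·log₂(0.256) = 0.5032
−0.034·log₂(0.034) = 0.1659
−0.152·log₂(0.152) = 0.4131
Sum ≈ 2.5971 → 2.5971 bits.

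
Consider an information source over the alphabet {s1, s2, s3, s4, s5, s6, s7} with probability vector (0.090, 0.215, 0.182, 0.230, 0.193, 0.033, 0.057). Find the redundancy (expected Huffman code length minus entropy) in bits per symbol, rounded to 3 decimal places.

Entropy H = −Σ p log₂ p ≈ 2.5805 bits.
Huffman merges: 33/1000+57/1000→9/100; 9/100+9/100→9/50; 9/50+91/500→181/500; 193/1000+43/200→51/125; 23/100+181/500→74/125; 51/125+74/125→1. L = 329/125 ≈ 2.6320.
L − H = 2.6320 − 2.5805 = 0.052 bits.

0.052 bits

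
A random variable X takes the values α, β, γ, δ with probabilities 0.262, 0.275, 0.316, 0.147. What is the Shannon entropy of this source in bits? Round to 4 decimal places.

1.9503 bits

H = −Σ pᵢ log₂ pᵢ.
−0.262·log₂(0.262) = 0.5063
−0.275·log₂(0.275) = 0.5122
−0.316·log₂(0.316) = 0.5252
−0.147·log₂(0.147) = 0.4066
Sum ≈ 1.9503 → 1.9503 bits.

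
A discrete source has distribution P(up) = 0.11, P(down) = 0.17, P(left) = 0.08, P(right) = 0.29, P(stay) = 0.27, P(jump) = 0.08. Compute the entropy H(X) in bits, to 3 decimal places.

2.396 bits

H = −Σ pᵢ log₂ pᵢ.
−0.11·log₂(0.11) = 0.3503
−0.17·log₂(0.17) = 0.4346
−0.08·log₂(0.08) = 0.2915
−0.29·log₂(0.29) = 0.5179
−0.27·log₂(0.27) = 0.5100
−0.08·log₂(0.08) = 0.2915
Sum ≈ 2.3958 → 2.396 bits.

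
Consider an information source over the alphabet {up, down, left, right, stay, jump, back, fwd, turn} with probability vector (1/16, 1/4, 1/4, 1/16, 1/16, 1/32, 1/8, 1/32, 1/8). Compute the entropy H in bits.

Each probability is a power of 1/2, so log₂(1/p) is an integer.
H = Σ p·log₂(1/p) = 1/16·4 + 1/4·2 + 1/4·2 + 1/16·4 + 1/16·4 + 1/32·5 + 1/8·3 + 1/32·5 + 1/8·3 = 2.8125 bits.

2.8125 bits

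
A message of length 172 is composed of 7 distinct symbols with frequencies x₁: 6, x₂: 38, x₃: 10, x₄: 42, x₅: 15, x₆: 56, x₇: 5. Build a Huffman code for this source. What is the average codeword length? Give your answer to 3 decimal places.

Probabilities are the counts divided by 172.
Repeatedly combine the two least-probable nodes; the expected code length is the sum of the merged weights.
merge 5/172 + 3/86 → 11/172
merge 5/86 + 11/172 → 21/172
merge 15/172 + 21/172 → 9/43
merge 9/43 + 19/86 → 37/86
merge 21/86 + 14/43 → 49/86
merge 37/86 + 49/86 → 1
L = 11/172 + 21/172 + 9/43 + 37/86 + 49/86 + 1 = 103/43 ≈ 2.395 bits/symbol.

2.395 bits/symbol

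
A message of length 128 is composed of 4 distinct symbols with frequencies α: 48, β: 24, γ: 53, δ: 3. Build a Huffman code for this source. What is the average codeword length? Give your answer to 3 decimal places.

1.797 bits/symbol

Probabilities are the counts divided by 128.
Repeatedly combine the two least-probable nodes; the expected code length is the sum of the merged weights.
merge 3/128 + 3/16 → 27/128
merge 27/128 + 3/8 → 75/128
merge 53/128 + 75/128 → 1
L = 27/128 + 75/128 + 1 = 115/64 ≈ 1.797 bits/symbol.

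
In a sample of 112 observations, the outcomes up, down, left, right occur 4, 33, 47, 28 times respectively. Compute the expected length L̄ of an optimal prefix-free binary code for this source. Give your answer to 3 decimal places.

1.866 bits/symbol

Probabilities are the counts divided by 112.
Repeatedly combine the two least-probable nodes; the expected code length is the sum of the merged weights.
merge 1/28 + 1/4 → 2/7
merge 2/7 + 33/112 → 65/112
merge 47/112 + 65/112 → 1
L = 2/7 + 65/112 + 1 = 209/112 ≈ 1.866 bits/symbol.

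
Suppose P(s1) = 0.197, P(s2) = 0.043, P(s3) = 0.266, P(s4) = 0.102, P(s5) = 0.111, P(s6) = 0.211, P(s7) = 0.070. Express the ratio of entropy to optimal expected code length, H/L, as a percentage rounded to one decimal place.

98.5%

Entropy H = −Σ p log₂ p ≈ 2.5952 bits.
Huffman merges: 43/1000+7/100→113/1000; 51/500+111/1000→213/1000; 113/1000+197/1000→31/100; 211/1000+213/1000→53/125; 133/500+31/100→72/125; 53/125+72/125→1. L = 659/250 ≈ 2.6360.
Efficiency = H/L = 2.5952/2.6360 = 98.5%.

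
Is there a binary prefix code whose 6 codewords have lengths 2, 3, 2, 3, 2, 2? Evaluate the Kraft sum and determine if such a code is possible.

With common denominator 2^3 = 8: Σ 2^(−ℓᵢ) = 2/8 + 1/8 + 2/8 + 1/8 + 2/8 + 2/8 = 10/8 = 1.25.
Kraft's inequality requires Σ ≤ 1; here Σ = 1.25 > 1, so no such prefix code exists.

1.25; no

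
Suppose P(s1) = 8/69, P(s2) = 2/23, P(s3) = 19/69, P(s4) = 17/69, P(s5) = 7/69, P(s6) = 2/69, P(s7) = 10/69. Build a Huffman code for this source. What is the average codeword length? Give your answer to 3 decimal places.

2.594 bits/symbol

Repeatedly combine the two least-probable nodes; the expected code length is the sum of the merged weights.
merge 2/69 + 2/23 → 8/69
merge 7/69 + 8/69 → 5/23
merge 8/69 + 10/69 → 6/23
merge 5/23 + 17/69 → 32/69
merge 6/23 + 19/69 → 37/69
merge 32/69 + 37/69 → 1
L = 8/69 + 5/23 + 6/23 + 32/69 + 37/69 + 1 = 179/69 ≈ 2.594 bits/symbol.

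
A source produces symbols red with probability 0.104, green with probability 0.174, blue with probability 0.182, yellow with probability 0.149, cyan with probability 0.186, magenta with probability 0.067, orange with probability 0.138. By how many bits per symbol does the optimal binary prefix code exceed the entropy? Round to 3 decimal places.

0.061 bits

Entropy H = −Σ p log₂ p ≈ 2.7421 bits.
Huffman merges: 67/1000+13/125→171/1000; 69/500+149/1000→287/1000; 171/1000+87/500→69/200; 91/500+93/500→46/125; 287/1000+69/200→79/125; 46/125+79/125→1. L = 2803/1000 ≈ 2.8030.
L − H = 2.8030 − 2.7421 = 0.061 bits.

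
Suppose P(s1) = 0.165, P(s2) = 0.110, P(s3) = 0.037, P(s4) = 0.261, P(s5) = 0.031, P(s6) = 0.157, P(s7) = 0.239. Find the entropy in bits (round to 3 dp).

H = −Σ pᵢ log₂ pᵢ.
−0.165·log₂(0.165) = 0.4289
−0.110·log₂(0.110) = 0.3503
−0.037·log₂(0.037) = 0.1760
−0.261·log₂(0.261) = 0.5058
−0.031·log₂(0.031) = 0.1554
−0.157·log₂(0.157) = 0.4194
−0.239·log₂(0.239) = 0.4935
Sum ≈ 2.5292 → 2.529 bits.

2.529 bits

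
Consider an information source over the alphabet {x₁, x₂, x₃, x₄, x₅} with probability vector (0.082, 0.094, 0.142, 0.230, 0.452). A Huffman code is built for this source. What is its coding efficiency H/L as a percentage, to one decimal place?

Entropy H = −Σ p log₂ p ≈ 2.0219 bits.
Huffman merges: 41/500+47/500→22/125; 71/500+22/125→159/500; 23/100+159/500→137/250; 113/250+137/250→1. L = 1021/500 ≈ 2.0420.
Efficiency = H/L = 2.0219/2.0420 = 99.0%.

99.0%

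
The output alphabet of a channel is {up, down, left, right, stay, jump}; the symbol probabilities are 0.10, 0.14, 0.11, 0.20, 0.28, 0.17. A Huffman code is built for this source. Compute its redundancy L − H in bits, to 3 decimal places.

Entropy H = −Σ p log₂ p ≈ 2.4928 bits.
Huffman merges: 1/10+11/100→21/100; 7/50+17/100→31/100; 1/5+21/100→41/100; 7/25+31/100→59/100; 41/100+59/100→1. L = 63/25 ≈ 2.5200.
L − H = 2.5200 − 2.4928 = 0.027 bits.

0.027 bits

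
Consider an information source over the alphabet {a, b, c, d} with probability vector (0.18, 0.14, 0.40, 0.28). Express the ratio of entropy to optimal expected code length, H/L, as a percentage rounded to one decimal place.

98.2%

Entropy H = −Σ p log₂ p ≈ 1.8854 bits.
Huffman merges: 7/50+9/50→8/25; 7/25+8/25→3/5; 2/5+3/5→1. L = 48/25 ≈ 1.9200.
Efficiency = H/L = 1.8854/1.9200 = 98.2%.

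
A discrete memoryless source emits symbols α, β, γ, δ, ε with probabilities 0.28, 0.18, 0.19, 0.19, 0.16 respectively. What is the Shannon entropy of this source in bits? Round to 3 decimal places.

H = −Σ pᵢ log₂ pᵢ.
−0.28·log₂(0.28) = 0.5142
−0.18·log₂(0.18) = 0.4453
−0.19·log₂(0.19) = 0.4552
−0.19·log₂(0.19) = 0.4552
−0.16·log₂(0.16) = 0.4230
Sum ≈ 2.2930 → 2.293 bits.

2.293 bits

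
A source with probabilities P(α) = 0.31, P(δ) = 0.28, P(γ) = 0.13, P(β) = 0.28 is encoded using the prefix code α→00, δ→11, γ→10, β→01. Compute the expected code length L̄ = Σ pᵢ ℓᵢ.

2 bits/symbol

L̄ = Σ pᵢ·ℓᵢ = 0.31·2 + 0.28·2 + 0.13·2 + 0.28·2 = 2 bits/symbol.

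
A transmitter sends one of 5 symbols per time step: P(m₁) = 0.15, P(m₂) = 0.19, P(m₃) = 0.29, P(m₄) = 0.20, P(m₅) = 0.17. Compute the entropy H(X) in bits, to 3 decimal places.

2.283 bits

H = −Σ pᵢ log₂ pᵢ.
−0.15·log₂(0.15) = 0.4105
−0.19·log₂(0.19) = 0.4552
−0.29·log₂(0.29) = 0.5179
−0.20·log₂(0.20) = 0.4644
−0.17·log₂(0.17) = 0.4346
Sum ≈ 2.2826 → 2.283 bits.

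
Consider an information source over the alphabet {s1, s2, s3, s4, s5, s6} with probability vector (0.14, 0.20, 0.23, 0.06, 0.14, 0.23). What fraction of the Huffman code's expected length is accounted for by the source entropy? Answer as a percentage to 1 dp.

Entropy H = −Σ p log₂ p ≈ 2.4775 bits.
Huffman merges: 3/50+7/50→1/5; 7/50+1/5→17/50; 1/5+23/100→43/100; 23/100+17/50→57/100; 43/100+57/100→1. L = 127/50 ≈ 2.5400.
Efficiency = H/L = 2.4775/2.5400 = 97.5%.

97.5%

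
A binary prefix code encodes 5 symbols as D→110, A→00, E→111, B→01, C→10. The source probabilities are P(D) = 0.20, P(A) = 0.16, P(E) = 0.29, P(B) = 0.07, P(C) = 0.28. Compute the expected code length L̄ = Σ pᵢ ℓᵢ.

2.49 bits/symbol

L̄ = Σ pᵢ·ℓᵢ = 0.20·3 + 0.16·2 + 0.29·3 + 0.07·2 + 0.28·2 = 2.49 bits/symbol.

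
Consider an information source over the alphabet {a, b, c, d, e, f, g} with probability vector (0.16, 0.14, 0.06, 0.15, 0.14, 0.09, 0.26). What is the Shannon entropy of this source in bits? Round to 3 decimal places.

H = −Σ pᵢ log₂ pᵢ.
−0.16·log₂(0.16) = 0.4230
−0.14·log₂(0.14) = 0.3971
−0.06·log₂(0.06) = 0.2435
−0.15·log₂(0.15) = 0.4105
−0.14·log₂(0.14) = 0.3971
−0.09·log₂(0.09) = 0.3127
−0.26·log₂(0.26) = 0.5053
Sum ≈ 2.6893 → 2.689 bits.

2.689 bits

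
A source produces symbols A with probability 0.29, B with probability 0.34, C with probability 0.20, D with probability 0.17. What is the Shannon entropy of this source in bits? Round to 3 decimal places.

1.946 bits

H = −Σ pᵢ log₂ pᵢ.
−0.29·log₂(0.29) = 0.5179
−0.34·log₂(0.34) = 0.5292
−0.20·log₂(0.20) = 0.4644
−0.17·log₂(0.17) = 0.4346
Sum ≈ 1.9461 → 1.946 bits.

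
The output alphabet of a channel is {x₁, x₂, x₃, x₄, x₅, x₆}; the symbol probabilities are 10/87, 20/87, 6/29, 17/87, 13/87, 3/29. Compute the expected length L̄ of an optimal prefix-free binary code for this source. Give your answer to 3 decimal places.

Repeatedly combine the two least-probable nodes; the expected code length is the sum of the merged weights.
merge 3/29 + 10/87 → 19/87
merge 13/87 + 17/87 → 10/29
merge 6/29 + 19/87 → 37/87
merge 20/87 + 10/29 → 50/87
merge 37/87 + 50/87 → 1
L = 19/87 + 10/29 + 37/87 + 50/87 + 1 = 223/87 ≈ 2.563 bits/symbol.

2.563 bits/symbol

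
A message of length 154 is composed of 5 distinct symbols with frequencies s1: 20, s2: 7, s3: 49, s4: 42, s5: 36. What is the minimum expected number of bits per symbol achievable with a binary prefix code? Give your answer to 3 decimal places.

Probabilities are the counts divided by 154.
Repeatedly combine the two least-probable nodes; the expected code length is the sum of the merged weights.
merge 1/22 + 10/77 → 27/154
merge 27/154 + 18/77 → 9/22
merge 3/11 + 7/22 → 13/22
merge 9/22 + 13/22 → 1
L = 27/154 + 9/22 + 13/22 + 1 = 335/154 ≈ 2.175 bits/symbol.

2.175 bits/symbol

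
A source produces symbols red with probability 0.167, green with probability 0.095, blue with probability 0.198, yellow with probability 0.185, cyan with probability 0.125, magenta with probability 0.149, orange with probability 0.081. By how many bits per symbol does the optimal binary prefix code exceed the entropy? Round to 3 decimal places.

Entropy H = −Σ p log₂ p ≈ 2.7447 bits.
Huffman merges: 81/1000+19/200→22/125; 1/8+149/1000→137/500; 167/1000+22/125→343/1000; 37/200+99/500→383/1000; 137/500+343/1000→617/1000; 383/1000+617/1000→1. L = 2793/1000 ≈ 2.7930.
L − H = 2.7930 − 2.7447 = 0.048 bits.

0.048 bits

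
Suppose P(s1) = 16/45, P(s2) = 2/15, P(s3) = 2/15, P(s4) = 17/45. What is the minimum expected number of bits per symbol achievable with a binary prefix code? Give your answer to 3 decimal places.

1.889 bits/symbol

Repeatedly combine the two least-probable nodes; the expected code length is the sum of the merged weights.
merge 2/15 + 2/15 → 4/15
merge 4/15 + 16/45 → 28/45
merge 17/45 + 28/45 → 1
L = 4/15 + 28/45 + 1 = 17/9 ≈ 1.889 bits/symbol.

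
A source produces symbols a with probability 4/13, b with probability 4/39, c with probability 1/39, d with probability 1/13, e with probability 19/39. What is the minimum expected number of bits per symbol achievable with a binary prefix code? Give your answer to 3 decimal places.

Repeatedly combine the two least-probable nodes; the expected code length is the sum of the merged weights.
merge 1/39 + 1/13 → 4/39
merge 4/39 + 4/39 → 8/39
merge 8/39 + 4/13 → 20/39
merge 19/39 + 20/39 → 1
L = 4/39 + 8/39 + 20/39 + 1 = 71/39 ≈ 1.821 bits/symbol.

1.821 bits/symbol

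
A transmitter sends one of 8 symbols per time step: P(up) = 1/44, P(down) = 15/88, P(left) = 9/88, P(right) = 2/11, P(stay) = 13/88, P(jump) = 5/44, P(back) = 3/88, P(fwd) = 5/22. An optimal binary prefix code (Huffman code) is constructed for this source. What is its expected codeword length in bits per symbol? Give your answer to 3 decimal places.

Repeatedly combine the two least-probable nodes; the expected code length is the sum of the merged weights.
merge 1/44 + 3/88 → 5/88
merge 5/88 + 9/88 → 7/44
merge 5/44 + 13/88 → 23/88
merge 7/44 + 15/88 → 29/88
merge 2/11 + 5/22 → 9/22
merge 23/88 + 29/88 → 13/22
merge 9/22 + 13/22 → 1
L = 5/88 + 7/44 + 23/88 + 29/88 + 9/22 + 13/22 + 1 = 247/88 ≈ 2.807 bits/symbol.

2.807 bits/symbol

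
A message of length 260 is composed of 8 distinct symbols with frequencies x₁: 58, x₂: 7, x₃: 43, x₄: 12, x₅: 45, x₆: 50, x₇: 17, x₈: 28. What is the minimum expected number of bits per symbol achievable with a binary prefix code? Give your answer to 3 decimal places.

2.796 bits/symbol

Probabilities are the counts divided by 260.
Repeatedly combine the two least-probable nodes; the expected code length is the sum of the merged weights.
merge 7/260 + 3/65 → 19/260
merge 17/260 + 19/260 → 9/65
merge 7/65 + 9/65 → 16/65
merge 43/260 + 9/52 → 22/65
merge 5/26 + 29/130 → 27/65
merge 16/65 + 22/65 → 38/65
merge 27/65 + 38/65 → 1
L = 19/260 + 9/65 + 16/65 + 22/65 + 27/65 + 38/65 + 1 = 727/260 ≈ 2.796 bits/symbol.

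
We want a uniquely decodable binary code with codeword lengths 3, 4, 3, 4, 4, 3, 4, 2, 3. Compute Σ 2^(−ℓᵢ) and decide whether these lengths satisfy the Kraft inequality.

With common denominator 2^4 = 16: Σ 2^(−ℓᵢ) = 2/16 + 1/16 + 2/16 + 1/16 + 1/16 + 2/16 + 1/16 + 4/16 + 2/16 = 16/16 = 1.
Kraft's inequality requires Σ ≤ 1; here Σ = 1 ≤ 1, so such a prefix code exists.

1; yes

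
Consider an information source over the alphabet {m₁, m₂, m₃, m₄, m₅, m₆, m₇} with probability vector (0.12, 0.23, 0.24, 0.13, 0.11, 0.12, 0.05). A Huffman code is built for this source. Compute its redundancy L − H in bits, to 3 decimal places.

0.025 bits

Entropy H = −Σ p log₂ p ≈ 2.6650 bits.
Huffman merges: 1/20+11/100→4/25; 3/25+3/25→6/25; 13/100+4/25→29/100; 23/100+6/25→47/100; 6/25+29/100→53/100; 47/100+53/100→1. L = 269/100 ≈ 2.6900.
L − H = 2.6900 − 2.6650 = 0.025 bits.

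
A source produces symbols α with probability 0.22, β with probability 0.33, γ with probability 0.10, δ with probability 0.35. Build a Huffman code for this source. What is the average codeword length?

1.97 bits/symbol

Repeatedly combine the two least-probable nodes; the expected code length is the sum of the merged weights.
merge 1/10 + 11/50 → 8/25
merge 8/25 + 33/100 → 13/20
merge 7/20 + 13/20 → 1
L = 8/25 + 13/20 + 1 = 197/100 = 1.97 bits/symbol.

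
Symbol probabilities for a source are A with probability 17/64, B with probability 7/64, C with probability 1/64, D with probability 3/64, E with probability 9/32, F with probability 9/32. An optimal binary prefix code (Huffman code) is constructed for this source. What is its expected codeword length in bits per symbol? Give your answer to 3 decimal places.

2.234 bits/symbol

Repeatedly combine the two least-probable nodes; the expected code length is the sum of the merged weights.
merge 1/64 + 3/64 → 1/16
merge 1/16 + 7/64 → 11/64
merge 11/64 + 17/64 → 7/16
merge 9/32 + 9/32 → 9/16
merge 7/16 + 9/16 → 1
L = 1/16 + 11/64 + 7/16 + 9/16 + 1 = 143/64 ≈ 2.234 bits/symbol.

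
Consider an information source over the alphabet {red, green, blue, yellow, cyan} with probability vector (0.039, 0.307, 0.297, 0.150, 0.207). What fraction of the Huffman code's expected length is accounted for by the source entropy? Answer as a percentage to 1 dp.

Entropy H = −Σ p log₂ p ≈ 2.1067 bits.
Huffman merges: 39/1000+3/20→189/1000; 189/1000+207/1000→99/250; 297/1000+307/1000→151/250; 99/250+151/250→1. L = 2189/1000 ≈ 2.1890.
Efficiency = H/L = 2.1067/2.1890 = 96.2%.

96.2%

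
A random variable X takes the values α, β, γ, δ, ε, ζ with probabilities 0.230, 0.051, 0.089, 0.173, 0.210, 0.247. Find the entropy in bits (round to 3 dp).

2.426 bits

H = −Σ pᵢ log₂ pᵢ.
−0.230·log₂(0.230) = 0.4877
−0.051·log₂(0.051) = 0.2190
−0.089·log₂(0.089) = 0.3106
−0.173·log₂(0.173) = 0.4379
−0.210·log₂(0.210) = 0.4728
−0.247·log₂(0.247) = 0.4983
Sum ≈ 2.4263 → 2.426 bits.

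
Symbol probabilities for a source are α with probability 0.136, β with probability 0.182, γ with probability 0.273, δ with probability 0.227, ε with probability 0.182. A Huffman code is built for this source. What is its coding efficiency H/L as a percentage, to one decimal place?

Entropy H = −Σ p log₂ p ≈ 2.2831 bits.
Huffman merges: 17/125+91/500→159/500; 91/500+227/1000→409/1000; 273/1000+159/500→591/1000; 409/1000+591/1000→1. L = 1159/500 ≈ 2.3180.
Efficiency = H/L = 2.2831/2.3180 = 98.5%.

98.5%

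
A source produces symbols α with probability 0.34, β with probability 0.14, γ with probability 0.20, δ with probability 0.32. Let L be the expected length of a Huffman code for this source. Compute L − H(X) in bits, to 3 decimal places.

Entropy H = −Σ p log₂ p ≈ 1.9167 bits.
Huffman merges: 7/50+1/5→17/50; 8/25+17/50→33/50; 17/50+33/50→1. L = 2 ≈ 2.0000.
L − H = 2.0000 − 1.9167 = 0.083 bits.

0.083 bits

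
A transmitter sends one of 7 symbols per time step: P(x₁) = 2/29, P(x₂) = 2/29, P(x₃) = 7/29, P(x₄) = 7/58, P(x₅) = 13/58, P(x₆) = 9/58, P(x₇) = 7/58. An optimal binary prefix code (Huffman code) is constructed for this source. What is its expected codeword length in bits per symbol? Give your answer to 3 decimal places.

Repeatedly combine the two least-probable nodes; the expected code length is the sum of the merged weights.
merge 2/29 + 2/29 → 4/29
merge 7/58 + 7/58 → 7/29
merge 4/29 + 9/58 → 17/58
merge 13/58 + 7/29 → 27/58
merge 7/29 + 17/58 → 31/58
merge 27/58 + 31/58 → 1
L = 4/29 + 7/29 + 17/58 + 27/58 + 31/58 + 1 = 155/58 ≈ 2.672 bits/symbol.

2.672 bits/symbol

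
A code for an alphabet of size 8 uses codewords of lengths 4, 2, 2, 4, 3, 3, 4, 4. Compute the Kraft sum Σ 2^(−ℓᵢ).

1

With common denominator 2^4 = 16: Σ 2^(−ℓᵢ) = 1/16 + 4/16 + 4/16 + 1/16 + 2/16 + 2/16 + 1/16 + 1/16 = 16/16 = 1.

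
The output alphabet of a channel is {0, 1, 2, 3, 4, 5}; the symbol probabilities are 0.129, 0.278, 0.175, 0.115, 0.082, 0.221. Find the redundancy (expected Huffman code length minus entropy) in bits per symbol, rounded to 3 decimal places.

0.030 bits

Entropy H = −Σ p log₂ p ≈ 2.4706 bits.
Huffman merges: 41/500+23/200→197/1000; 129/1000+7/40→38/125; 197/1000+221/1000→209/500; 139/500+38/125→291/500; 209/500+291/500→1. L = 2501/1000 ≈ 2.5010.
L − H = 2.5010 − 2.4706 = 0.030 bits.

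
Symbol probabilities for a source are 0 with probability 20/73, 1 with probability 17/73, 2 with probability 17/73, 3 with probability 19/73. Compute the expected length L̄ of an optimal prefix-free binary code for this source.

2 bits/symbol

Repeatedly combine the two least-probable nodes; the expected code length is the sum of the merged weights.
merge 17/73 + 17/73 → 34/73
merge 19/73 + 20/73 → 39/73
merge 34/73 + 39/73 → 1
L = 34/73 + 39/73 + 1 = 2 bits/symbol.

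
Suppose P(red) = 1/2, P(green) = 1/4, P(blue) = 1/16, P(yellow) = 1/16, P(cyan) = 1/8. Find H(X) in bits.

Each probability is a power of 1/2, so log₂(1/p) is an integer.
H = Σ p·log₂(1/p) = 1/2·1 + 1/4·2 + 1/16·4 + 1/16·4 + 1/8·3 = 1.875 bits.

1.875 bits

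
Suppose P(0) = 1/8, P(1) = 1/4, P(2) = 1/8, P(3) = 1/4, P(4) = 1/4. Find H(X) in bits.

Each probability is a power of 1/2, so log₂(1/p) is an integer.
H = Σ p·log₂(1/p) = 1/8·3 + 1/4·2 + 1/8·3 + 1/4·2 + 1/4·2 = 2.25 bits.

2.25 bits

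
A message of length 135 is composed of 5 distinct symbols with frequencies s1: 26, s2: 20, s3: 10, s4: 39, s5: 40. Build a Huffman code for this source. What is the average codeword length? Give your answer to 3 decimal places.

2.222 bits/symbol

Probabilities are the counts divided by 135.
Repeatedly combine the two least-probable nodes; the expected code length is the sum of the merged weights.
merge 2/27 + 4/27 → 2/9
merge 26/135 + 2/9 → 56/135
merge 13/45 + 8/27 → 79/135
merge 56/135 + 79/135 → 1
L = 2/9 + 56/135 + 79/135 + 1 = 20/9 ≈ 2.222 bits/symbol.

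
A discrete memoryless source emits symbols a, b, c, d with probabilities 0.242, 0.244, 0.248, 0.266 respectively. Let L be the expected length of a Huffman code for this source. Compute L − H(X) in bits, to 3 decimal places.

Entropy H = −Σ p log₂ p ≈ 1.9990 bits.
Huffman merges: 121/500+61/250→243/500; 31/125+133/500→257/500; 243/500+257/500→1. L = 2 ≈ 2.0000.
L − H = 2.0000 − 1.9990 = 0.001 bits.

0.001 bits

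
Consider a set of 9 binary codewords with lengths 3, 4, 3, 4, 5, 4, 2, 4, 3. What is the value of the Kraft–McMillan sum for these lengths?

0.90625

With common denominator 2^5 = 32: Σ 2^(−ℓᵢ) = 4/32 + 2/32 + 4/32 + 2/32 + 1/32 + 2/32 + 8/32 + 2/32 + 4/32 = 29/32 = 0.90625.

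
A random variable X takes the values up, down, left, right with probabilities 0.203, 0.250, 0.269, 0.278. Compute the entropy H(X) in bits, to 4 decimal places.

H = −Σ pᵢ log₂ pᵢ.
−0.203·log₂(0.203) = 0.4670
−0.250·log₂(0.250) = 0.5000
−0.269·log₂(0.269) = 0.5096
−0.278·log₂(0.278) = 0.5134
Sum ≈ 1.9900 → 1.9900 bits.

1.9900 bits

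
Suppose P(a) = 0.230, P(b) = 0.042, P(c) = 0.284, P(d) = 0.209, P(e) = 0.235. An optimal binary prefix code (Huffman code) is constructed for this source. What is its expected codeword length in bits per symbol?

Repeatedly combine the two least-probable nodes; the expected code length is the sum of the merged weights.
merge 21/500 + 209/1000 → 251/1000
merge 23/100 + 47/200 → 93/200
merge 251/1000 + 71/250 → 107/200
merge 93/200 + 107/200 → 1
L = 251/1000 + 93/200 + 107/200 + 1 = 2251/1000 = 2.251 bits/symbol.

2.251 bits/symbol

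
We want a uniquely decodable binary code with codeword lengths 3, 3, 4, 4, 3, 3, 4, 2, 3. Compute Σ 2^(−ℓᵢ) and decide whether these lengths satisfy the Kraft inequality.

1.0625; no

With common denominator 2^4 = 16: Σ 2^(−ℓᵢ) = 2/16 + 2/16 + 1/16 + 1/16 + 2/16 + 2/16 + 1/16 + 4/16 + 2/16 = 17/16 = 1.0625.
Kraft's inequality requires Σ ≤ 1; here Σ = 1.0625 > 1, so no such prefix code exists.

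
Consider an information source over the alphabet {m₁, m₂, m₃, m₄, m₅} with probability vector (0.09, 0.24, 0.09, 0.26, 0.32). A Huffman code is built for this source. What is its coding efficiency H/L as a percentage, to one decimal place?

Entropy H = −Σ p log₂ p ≈ 2.1508 bits.
Huffman merges: 9/100+9/100→9/50; 9/50+6/25→21/50; 13/50+8/25→29/50; 21/50+29/50→1. L = 109/50 ≈ 2.1800.
Efficiency = H/L = 2.1508/2.1800 = 98.7%.

98.7%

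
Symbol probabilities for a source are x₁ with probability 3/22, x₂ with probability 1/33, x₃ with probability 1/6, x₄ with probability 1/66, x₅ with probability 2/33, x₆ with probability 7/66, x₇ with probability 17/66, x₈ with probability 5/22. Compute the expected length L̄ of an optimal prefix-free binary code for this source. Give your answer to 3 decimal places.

Repeatedly combine the two least-probable nodes; the expected code length is the sum of the merged weights.
merge 1/66 + 1/33 → 1/22
merge 1/22 + 2/33 → 7/66
merge 7/66 + 7/66 → 7/33
merge 3/22 + 1/6 → 10/33
merge 7/33 + 5/22 → 29/66
merge 17/66 + 10/33 → 37/66
merge 29/66 + 37/66 → 1
L = 1/22 + 7/66 + 7/33 + 10/33 + 29/66 + 37/66 + 1 = 8/3 ≈ 2.667 bits/symbol.

2.667 bits/symbol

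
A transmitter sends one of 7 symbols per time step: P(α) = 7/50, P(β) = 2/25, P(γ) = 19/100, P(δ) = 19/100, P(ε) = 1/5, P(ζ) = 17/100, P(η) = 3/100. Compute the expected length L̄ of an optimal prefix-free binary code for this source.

Repeatedly combine the two least-probable nodes; the expected code length is the sum of the merged weights.
merge 3/100 + 2/25 → 11/100
merge 11/100 + 7/50 → 1/4
merge 17/100 + 19/100 → 9/25
merge 19/100 + 1/5 → 39/100
merge 1/4 + 9/25 → 61/100
merge 39/100 + 61/100 → 1
L = 11/100 + 1/4 + 9/25 + 39/100 + 61/100 + 1 = 68/25 = 2.72 bits/symbol.

2.72 bits/symbol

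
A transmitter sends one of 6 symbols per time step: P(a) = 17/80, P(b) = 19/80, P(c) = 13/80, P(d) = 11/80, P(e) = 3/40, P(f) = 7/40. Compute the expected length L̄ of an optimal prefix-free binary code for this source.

Repeatedly combine the two least-probable nodes; the expected code length is the sum of the merged weights.
merge 3/40 + 11/80 → 17/80
merge 13/80 + 7/40 → 27/80
merge 17/80 + 17/80 → 17/40
merge 19/80 + 27/80 → 23/40
merge 17/40 + 23/40 → 1
L = 17/80 + 27/80 + 17/40 + 23/40 + 1 = 51/20 = 2.55 bits/symbol.

2.55 bits/symbol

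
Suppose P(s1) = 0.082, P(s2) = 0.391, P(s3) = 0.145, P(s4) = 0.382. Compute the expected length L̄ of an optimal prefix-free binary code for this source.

1.836 bits/symbol

Repeatedly combine the two least-probable nodes; the expected code length is the sum of the merged weights.
merge 41/500 + 29/200 → 227/1000
merge 227/1000 + 191/500 → 609/1000
merge 391/1000 + 609/1000 → 1
L = 227/1000 + 609/1000 + 1 = 459/250 = 1.836 bits/symbol.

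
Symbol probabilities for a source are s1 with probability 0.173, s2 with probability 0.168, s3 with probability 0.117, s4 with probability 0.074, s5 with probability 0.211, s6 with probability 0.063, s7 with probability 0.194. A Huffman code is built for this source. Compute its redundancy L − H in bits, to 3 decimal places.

Entropy H = −Σ p log₂ p ≈ 2.6942 bits.
Huffman merges: 63/1000+37/500→137/1000; 117/1000+137/1000→127/500; 21/125+173/1000→341/1000; 97/500+211/1000→81/200; 127/500+341/1000→119/200; 81/200+119/200→1. L = 683/250 ≈ 2.7320.
L − H = 2.7320 − 2.6942 = 0.038 bits.

0.038 bits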